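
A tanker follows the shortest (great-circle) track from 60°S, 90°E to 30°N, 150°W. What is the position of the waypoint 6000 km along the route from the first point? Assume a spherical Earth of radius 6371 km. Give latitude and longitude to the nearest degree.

≈ 35°S, 167°E

Convert each endpoint to a unit vector on the sphere (x = cos φ cos λ, y = cos φ sin λ, z = sin φ).
The central angle between the endpoints is δ = arccos(p₁·p₂) ≈ 2.278 rad (130.5°). The total great-circle distance is δ·R ≈ 2.278 × 6371 ≈ 14512 km, so the target fraction is f = 6000/14512 ≈ 0.413.
Interpolate at f ≈ 0.413 with slerp weights a = sin((1−f)δ)/sin δ ≈ 1.279, b = sin(fδ)/sin δ ≈ 1.063.
p = a·p₁ + b·p₂ ≈ (-0.798, 0.179, -0.576); φ = arcsin(p_z) ≈ -35.17°, λ = atan2(p_y, p_x) ≈ 167.35°.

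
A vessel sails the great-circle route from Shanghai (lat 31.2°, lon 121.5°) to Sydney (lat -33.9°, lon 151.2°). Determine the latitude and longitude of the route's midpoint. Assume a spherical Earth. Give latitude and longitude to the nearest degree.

Write both endpoints as unit vectors p₁, p₂ with components (cos φ cos λ, cos φ sin λ, sin φ).
The central angle between the endpoints is δ = arccos(p₁·p₂) ≈ 1.237 rad (70.9°).
Interpolate at f = 1/2 with slerp weights a = sin((1−f)δ)/sin δ ≈ 0.614, b = sin(fδ)/sin δ ≈ 0.614.
p = a·p₁ + b·p₂ ≈ (-0.721, 0.693, -0.024); φ = arcsin(p_z) ≈ -1.40°, λ = atan2(p_y, p_x) ≈ 136.12°.

≈ lat -1°, lon 136°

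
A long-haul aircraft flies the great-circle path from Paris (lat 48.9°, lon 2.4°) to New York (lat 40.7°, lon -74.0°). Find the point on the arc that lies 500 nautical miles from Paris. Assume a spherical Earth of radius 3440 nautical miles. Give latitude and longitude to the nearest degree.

≈ lat 51°, lon -10°

Write both endpoints as unit vectors p₁, p₂ with components (cos φ cos λ, cos φ sin λ, sin φ).
The central angle between the endpoints is δ = arccos(p₁·p₂) ≈ 0.917 rad (52.5°). The total great-circle distance is δ·R ≈ 0.917 × 3440 ≈ 3153 nmi, so the target fraction is f = 500/3153 ≈ 0.159.
Interpolate at f ≈ 0.159 with slerp weights a = sin((1−f)δ)/sin δ ≈ 0.878, b = sin(fδ)/sin δ ≈ 0.183.
p = a·p₁ + b·p₂ ≈ (0.615, -0.109, 0.781); φ = arcsin(p_z) ≈ 51.35°, λ = atan2(p_y, p_x) ≈ -10.04°.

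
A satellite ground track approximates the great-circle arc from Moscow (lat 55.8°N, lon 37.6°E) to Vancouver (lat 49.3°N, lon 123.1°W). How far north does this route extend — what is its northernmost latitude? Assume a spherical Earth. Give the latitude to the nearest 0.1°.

≈ 82.7°N

The great circle lies in the plane with unit normal n̂ = (p₁ × p₂)/|p₁ × p₂|.
Here n̂_z ≈ -0.126; the vertex latitude is φ_max = arccos|n̂_z| ≈ 82.7°.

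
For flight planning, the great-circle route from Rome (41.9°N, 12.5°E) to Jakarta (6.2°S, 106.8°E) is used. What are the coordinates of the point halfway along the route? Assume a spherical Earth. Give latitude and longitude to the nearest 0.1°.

≈ (25.1°N, 68.5°E)

From cos δ = sin φ₁ sin φ₂ + cos φ₁ cos φ₂ cos Δλ, the central angle is δ ≈ 1.699 rad (97.3°).
Interpolate at f = 1/2 with slerp weights a = sin((1−f)δ)/sin δ ≈ 0.757, b = sin(fδ)/sin δ ≈ 0.757.
p = a·p₁ + b·p₂ ≈ (0.333, 0.842, 0.424); φ = arcsin(p_z) ≈ 25.08°, λ = atan2(p_y, p_x) ≈ 68.46°.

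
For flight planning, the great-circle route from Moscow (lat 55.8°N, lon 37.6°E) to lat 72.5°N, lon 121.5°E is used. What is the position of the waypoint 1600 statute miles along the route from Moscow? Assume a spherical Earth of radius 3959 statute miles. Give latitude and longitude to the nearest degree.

Convert each endpoint to a unit vector on the sphere (x = cos φ cos λ, y = cos φ sin λ, z = sin φ).
The central angle between the endpoints is δ = arccos(p₁·p₂) ≈ 0.632 rad (36.2°). The total great-circle distance is δ·R ≈ 0.632 × 3959 ≈ 2503 mi, so the target fraction is f = 1600/2503 ≈ 0.639.
Interpolate at f ≈ 0.639 with slerp weights a = sin((1−f)δ)/sin δ ≈ 0.383, b = sin(fδ)/sin δ ≈ 0.666.
p = a·p₁ + b·p₂ ≈ (0.066, 0.302, 0.951); φ = arcsin(p_z) ≈ 72.01°, λ = atan2(p_y, p_x) ≈ 77.70°.

≈ lat 72°N, lon 78°E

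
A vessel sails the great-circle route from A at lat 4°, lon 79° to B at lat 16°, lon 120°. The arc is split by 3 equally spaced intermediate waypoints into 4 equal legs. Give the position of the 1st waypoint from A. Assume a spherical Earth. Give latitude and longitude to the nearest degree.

≈ lat 7°, lon 89°

Convert each endpoint to a unit vector on the sphere (x = cos φ cos λ, y = cos φ sin λ, z = sin φ).
The central angle between the endpoints is δ = arccos(p₁·p₂) ≈ 0.733 rad (42.0°).
Interpolate at f = 1/4 with slerp weights a = sin((1−f)δ)/sin δ ≈ 0.781, b = sin(fδ)/sin δ ≈ 0.272.
p = a·p₁ + b·p₂ ≈ (0.018, 0.991, 0.130); φ = arcsin(p_z) ≈ 7.44°, λ = atan2(p_y, p_x) ≈ 88.98°.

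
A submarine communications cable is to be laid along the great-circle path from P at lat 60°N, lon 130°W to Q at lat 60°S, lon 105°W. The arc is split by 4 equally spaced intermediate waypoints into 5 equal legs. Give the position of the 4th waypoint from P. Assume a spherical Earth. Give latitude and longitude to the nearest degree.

≈ lat 36°S, lon 112°W

Write both endpoints as unit vectors p₁, p₂ with components (cos φ cos λ, cos φ sin λ, sin φ).
The central angle between the endpoints is δ = arccos(p₁·p₂) ≈ 2.122 rad (121.6°).
Interpolate at f = 4/5 with slerp weights a = sin((1−f)δ)/sin δ ≈ 0.483, b = sin(fδ)/sin δ ≈ 1.164.
p = a·p₁ + b·p₂ ≈ (-0.306, -0.747, -0.590); φ = arcsin(p_z) ≈ -36.14°, λ = atan2(p_y, p_x) ≈ -112.26°.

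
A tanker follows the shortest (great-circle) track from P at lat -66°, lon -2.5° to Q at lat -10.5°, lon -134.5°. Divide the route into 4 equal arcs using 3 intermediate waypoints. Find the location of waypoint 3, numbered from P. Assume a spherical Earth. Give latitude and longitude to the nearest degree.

≈ lat -33°, lon -126°

Write both endpoints as unit vectors p₁, p₂ with components (cos φ cos λ, cos φ sin λ, sin φ).
The central angle between the endpoints is δ = arccos(p₁·p₂) ≈ 1.672 rad (95.8°).
Interpolate at f = 3/4 with slerp weights a = sin((1−f)δ)/sin δ ≈ 0.408, b = sin(fδ)/sin δ ≈ 0.955.
p = a·p₁ + b·p₂ ≈ (-0.492, -0.677, -0.547); φ = arcsin(p_z) ≈ -33.15°, λ = atan2(p_y, p_x) ≈ -126.03°.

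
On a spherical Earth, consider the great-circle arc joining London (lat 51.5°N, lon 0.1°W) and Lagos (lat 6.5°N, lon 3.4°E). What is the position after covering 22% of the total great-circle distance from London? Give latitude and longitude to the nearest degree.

≈ lat 42°N, lon 1°E

The haversine formula gives a central angle δ ≈ 0.787 rad (45.1°) between the endpoints.
Interpolate at f = 0.22 with slerp weights a = sin((1−f)δ)/sin δ ≈ 0.813, b = sin(fδ)/sin δ ≈ 0.243.
p = a·p₁ + b·p₂ ≈ (0.748, 0.013, 0.664); φ = arcsin(p_z) ≈ 41.61°, λ = atan2(p_y, p_x) ≈ 1.03°.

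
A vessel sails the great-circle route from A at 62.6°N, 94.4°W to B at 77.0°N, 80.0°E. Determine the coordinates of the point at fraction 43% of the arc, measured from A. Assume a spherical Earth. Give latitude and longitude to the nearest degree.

≈ 80°N, 91°W

Convert each endpoint to a unit vector on the sphere (x = cos φ cos λ, y = cos φ sin λ, z = sin φ).
The central angle between the endpoints is δ = arccos(p₁·p₂) ≈ 0.704 rad (40.4°).
Interpolate at f = 0.43 with slerp weights a = sin((1−f)δ)/sin δ ≈ 0.603, b = sin(fδ)/sin δ ≈ 0.461.
p = a·p₁ + b·p₂ ≈ (-0.003, -0.175, 0.985); φ = arcsin(p_z) ≈ 79.93°, λ = atan2(p_y, p_x) ≈ -91.09°.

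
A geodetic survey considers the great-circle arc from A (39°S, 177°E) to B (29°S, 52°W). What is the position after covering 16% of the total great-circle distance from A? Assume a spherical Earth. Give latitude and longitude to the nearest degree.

≈ (50°S, 167°W)

Convert each endpoint to a unit vector on the sphere (x = cos φ cos λ, y = cos φ sin λ, z = sin φ).
The central angle between the endpoints is δ = arccos(p₁·p₂) ≈ 1.712 rad (98.1°).
Interpolate at f = 0.16 with slerp weights a = sin((1−f)δ)/sin δ ≈ 1.001, b = sin(fδ)/sin δ ≈ 0.273.
p = a·p₁ + b·p₂ ≈ (-0.630, -0.148, -0.763); φ = arcsin(p_z) ≈ -49.69°, λ = atan2(p_y, p_x) ≈ -166.81°.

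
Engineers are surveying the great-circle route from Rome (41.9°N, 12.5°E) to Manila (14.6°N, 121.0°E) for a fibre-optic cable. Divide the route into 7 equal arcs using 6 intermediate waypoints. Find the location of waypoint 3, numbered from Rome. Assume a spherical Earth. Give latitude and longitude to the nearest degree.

≈ 44°N, 68°E

Convert each endpoint to a unit vector on the sphere (x = cos φ cos λ, y = cos φ sin λ, z = sin φ).
The central angle between the endpoints is δ = arccos(p₁·p₂) ≈ 1.631 rad (93.5°).
Interpolate at f = 3/7 with slerp weights a = sin((1−f)δ)/sin δ ≈ 0.804, b = sin(fδ)/sin δ ≈ 0.645.
p = a·p₁ + b·p₂ ≈ (0.263, 0.664, 0.700); φ = arcsin(p_z) ≈ 44.40°, λ = atan2(p_y, p_x) ≈ 68.39°.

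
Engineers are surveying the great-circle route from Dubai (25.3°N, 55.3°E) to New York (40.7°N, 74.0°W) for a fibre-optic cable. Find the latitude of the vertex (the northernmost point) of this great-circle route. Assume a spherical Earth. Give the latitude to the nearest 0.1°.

≈ 57.5°N

The great circle lies in the plane with unit normal n̂ = (p₁ × p₂)/|p₁ × p₂|.
Here n̂_z ≈ -0.537; the vertex latitude is φ_max = arccos|n̂_z| ≈ 57.5°.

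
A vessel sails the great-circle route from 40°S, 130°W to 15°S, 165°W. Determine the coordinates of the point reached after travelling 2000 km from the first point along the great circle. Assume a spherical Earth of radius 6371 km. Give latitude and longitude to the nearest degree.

≈ 30°S, 148°W

The haversine formula gives a central angle δ ≈ 0.688 rad (39.4°) between the endpoints. The total great-circle distance is δ·R ≈ 0.688 × 6371 ≈ 4384 km, so the target fraction is f = 2000/4384 ≈ 0.456.
Interpolate at f ≈ 0.456 with slerp weights a = sin((1−f)δ)/sin δ ≈ 0.575, b = sin(fδ)/sin δ ≈ 0.486.
p = a·p₁ + b·p₂ ≈ (-0.737, -0.459, -0.496); φ = arcsin(p_z) ≈ -29.72°, λ = atan2(p_y, p_x) ≈ -148.07°.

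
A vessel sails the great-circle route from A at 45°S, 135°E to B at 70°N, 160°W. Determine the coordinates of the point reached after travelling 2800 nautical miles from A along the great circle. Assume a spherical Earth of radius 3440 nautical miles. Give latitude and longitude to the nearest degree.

From cos δ = sin φ₁ sin φ₂ + cos φ₁ cos φ₂ cos Δλ, the central angle is δ ≈ 2.168 rad (124.2°). The total great-circle distance is δ·R ≈ 2.168 × 3440 ≈ 7458 nmi, so the target fraction is f = 2800/7458 ≈ 0.375.
Interpolate at f ≈ 0.375 with slerp weights a = sin((1−f)δ)/sin δ ≈ 1.181, b = sin(fδ)/sin δ ≈ 0.879.
p = a·p₁ + b·p₂ ≈ (-0.873, 0.488, -0.009); φ = arcsin(p_z) ≈ -0.51°, λ = atan2(p_y, p_x) ≈ 150.81°.

≈ 1°S, 151°E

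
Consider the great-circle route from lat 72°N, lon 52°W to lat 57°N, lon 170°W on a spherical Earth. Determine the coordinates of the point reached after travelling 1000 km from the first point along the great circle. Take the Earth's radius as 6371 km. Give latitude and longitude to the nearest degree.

The haversine formula gives a central angle δ ≈ 0.769 rad (44.1°) between the endpoints. The total great-circle distance is δ·R ≈ 0.769 × 6371 ≈ 4899 km, so the target fraction is f = 1000/4899 ≈ 0.204.
Interpolate at f ≈ 0.204 with slerp weights a = sin((1−f)δ)/sin δ ≈ 0.826, b = sin(fδ)/sin δ ≈ 0.225.
p = a·p₁ + b·p₂ ≈ (0.037, -0.222, 0.974); φ = arcsin(p_z) ≈ 76.97°, λ = atan2(p_y, p_x) ≈ -80.65°.

≈ lat 77°N, lon 81°W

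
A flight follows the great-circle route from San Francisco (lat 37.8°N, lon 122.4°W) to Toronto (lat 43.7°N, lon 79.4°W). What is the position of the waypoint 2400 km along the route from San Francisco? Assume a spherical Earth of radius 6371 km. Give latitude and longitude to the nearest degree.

Convert each endpoint to a unit vector on the sphere (x = cos φ cos λ, y = cos φ sin λ, z = sin φ).
The central angle between the endpoints is δ = arccos(p₁·p₂) ≈ 0.571 rad (32.7°). The total great-circle distance is δ·R ≈ 0.571 × 6371 ≈ 3639 km, so the target fraction is f = 2400/3639 ≈ 0.659.
Interpolate at f ≈ 0.659 with slerp weights a = sin((1−f)δ)/sin δ ≈ 0.358, b = sin(fδ)/sin δ ≈ 0.680.
p = a·p₁ + b·p₂ ≈ (-0.061, -0.722, 0.689); φ = arcsin(p_z) ≈ 43.57°, λ = atan2(p_y, p_x) ≈ -94.82°.

≈ lat 44°N, lon 95°W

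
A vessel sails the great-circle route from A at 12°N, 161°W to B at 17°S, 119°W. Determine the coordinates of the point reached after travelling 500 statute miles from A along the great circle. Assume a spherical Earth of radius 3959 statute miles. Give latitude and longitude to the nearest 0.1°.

≈ 7.9°N, 155.0°W

The haversine formula gives a central angle δ ≈ 0.884 rad (50.6°) between the endpoints. The total great-circle distance is δ·R ≈ 0.884 × 3959 ≈ 3498 mi, so the target fraction is f = 500/3498 ≈ 0.143.
Interpolate at f ≈ 0.143 with slerp weights a = sin((1−f)δ)/sin δ ≈ 0.889, b = sin(fδ)/sin δ ≈ 0.163.
p = a·p₁ + b·p₂ ≈ (-0.897, -0.419, 0.137); φ = arcsin(p_z) ≈ 7.88°, λ = atan2(p_y, p_x) ≈ -154.96°.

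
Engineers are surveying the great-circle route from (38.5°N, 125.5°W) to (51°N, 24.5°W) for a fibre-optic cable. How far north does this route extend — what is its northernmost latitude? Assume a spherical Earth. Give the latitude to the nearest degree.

≈ 58°N

The great circle lies in the plane with unit normal n̂ = (p₁ × p₂)/|p₁ × p₂|.
Here n̂_z ≈ +0.525; the vertex latitude is φ_max = arccos|n̂_z| ≈ 58.3°.
Check via Clairaut: cos φ_max = |cos φ₁| · sin C = cos(38.5°)·sin(42.1°) ≈ 0.525, again giving ≈ 58.3°.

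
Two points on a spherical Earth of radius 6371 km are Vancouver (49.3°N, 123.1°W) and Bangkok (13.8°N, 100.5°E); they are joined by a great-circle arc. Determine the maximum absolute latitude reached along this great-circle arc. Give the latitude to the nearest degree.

The great circle lies in the plane with unit normal n̂ = (p₁ × p₂)/|p₁ × p₂|.
Here n̂_z ≈ -0.455; the vertex latitude is φ_max = arccos|n̂_z| ≈ 63.0°.
Check via Clairaut: cos φ_max = |cos φ₁| · sin C = cos(49.3°)·sin(44.2°) ≈ 0.455, again giving ≈ 63.0°.

≈ 63°N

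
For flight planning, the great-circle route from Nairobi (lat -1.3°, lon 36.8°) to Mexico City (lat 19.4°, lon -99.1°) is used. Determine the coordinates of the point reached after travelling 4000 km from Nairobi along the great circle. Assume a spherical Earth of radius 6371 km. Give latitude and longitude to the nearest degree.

Convert each endpoint to a unit vector on the sphere (x = cos φ cos λ, y = cos φ sin λ, z = sin φ).
The central angle between the endpoints is δ = arccos(p₁·p₂) ≈ 2.325 rad (133.2°). The total great-circle distance is δ·R ≈ 2.325 × 6371 ≈ 14813 km, so the target fraction is f = 4000/14813 ≈ 0.270.
Interpolate at f ≈ 0.270 with slerp weights a = sin((1−f)δ)/sin δ ≈ 1.361, b = sin(fδ)/sin δ ≈ 0.806.
p = a·p₁ + b·p₂ ≈ (0.969, 0.065, 0.237); φ = arcsin(p_z) ≈ 13.70°, λ = atan2(p_y, p_x) ≈ 3.81°.

≈ lat 14°, lon 4°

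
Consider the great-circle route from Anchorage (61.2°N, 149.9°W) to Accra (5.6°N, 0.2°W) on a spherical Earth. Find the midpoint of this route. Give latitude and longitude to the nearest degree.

The haversine formula gives a central angle δ ≈ 1.905 rad (109.2°) between the endpoints.
Interpolate at f = 1/2 with slerp weights a = sin((1−f)δ)/sin δ ≈ 0.863, b = sin(fδ)/sin δ ≈ 0.863.
p = a·p₁ + b·p₂ ≈ (0.499, -0.211, 0.840); φ = arcsin(p_z) ≈ 57.18°, λ = atan2(p_y, p_x) ≈ -22.96°.

≈ (57°N, 23°W)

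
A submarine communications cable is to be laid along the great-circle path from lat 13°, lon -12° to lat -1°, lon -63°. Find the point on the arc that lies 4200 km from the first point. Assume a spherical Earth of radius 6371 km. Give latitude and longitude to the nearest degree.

≈ lat 3°, lon -49°

Write both endpoints as unit vectors p₁, p₂ with components (cos φ cos λ, cos φ sin λ, sin φ).
The central angle between the endpoints is δ = arccos(p₁·p₂) ≈ 0.916 rad (52.5°). The total great-circle distance is δ·R ≈ 0.916 × 6371 ≈ 5834 km, so the target fraction is f = 4200/5834 ≈ 0.720.
Interpolate at f ≈ 0.720 with slerp weights a = sin((1−f)δ)/sin δ ≈ 0.320, b = sin(fδ)/sin δ ≈ 0.772.
p = a·p₁ + b·p₂ ≈ (0.656, -0.753, 0.058); φ = arcsin(p_z) ≈ 3.35°, λ = atan2(p_y, p_x) ≈ -48.95°.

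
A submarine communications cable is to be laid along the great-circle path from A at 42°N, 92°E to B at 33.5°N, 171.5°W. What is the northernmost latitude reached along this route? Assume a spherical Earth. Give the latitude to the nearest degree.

The great circle lies in the plane with unit normal n̂ = (p₁ × p₂)/|p₁ × p₂|.
Here n̂_z ≈ +0.645; the vertex latitude is φ_max = arccos|n̂_z| ≈ 49.8°.
Check via Clairaut: cos φ_max = |cos φ₁| · sin C = cos(42.0°)·sin(60.3°) ≈ 0.645, again giving ≈ 49.8°.

≈ 50°N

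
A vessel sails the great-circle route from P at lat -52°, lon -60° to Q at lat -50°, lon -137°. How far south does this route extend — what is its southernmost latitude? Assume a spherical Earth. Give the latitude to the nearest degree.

≈ -58°

The great circle lies in the plane with unit normal n̂ = (p₁ × p₂)/|p₁ × p₂|.
Here n̂_z ≈ -0.535; the vertex latitude is φ_max = arccos|n̂_z| ≈ 57.7°.
Check via Clairaut: cos φ_max = |cos φ₁| · sin C = cos(52.0°)·sin(119.7°) ≈ 0.535, again giving ≈ 57.7°.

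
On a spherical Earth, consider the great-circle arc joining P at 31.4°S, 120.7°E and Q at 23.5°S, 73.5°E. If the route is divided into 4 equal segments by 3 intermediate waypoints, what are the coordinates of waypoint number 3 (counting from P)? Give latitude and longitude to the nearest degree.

From cos δ = sin φ₁ sin φ₂ + cos φ₁ cos φ₂ cos Δλ, the central angle is δ ≈ 0.738 rad (42.3°).
Interpolate at f = 3/4 with slerp weights a = sin((1−f)δ)/sin δ ≈ 0.273, b = sin(fδ)/sin δ ≈ 0.781.
p = a·p₁ + b·p₂ ≈ (0.085, 0.887, -0.454); φ = arcsin(p_z) ≈ -26.98°, λ = atan2(p_y, p_x) ≈ 84.55°.

≈ 27°S, 85°E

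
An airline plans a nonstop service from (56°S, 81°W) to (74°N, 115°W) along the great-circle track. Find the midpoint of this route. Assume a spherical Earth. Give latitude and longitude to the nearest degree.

≈ (9°N, 92°W)

The haversine formula gives a central angle δ ≈ 2.304 rad (132.0°) between the endpoints.
Interpolate at f = 1/2 with slerp weights a = sin((1−f)δ)/sin δ ≈ 1.229, b = sin(fδ)/sin δ ≈ 1.229.
p = a·p₁ + b·p₂ ≈ (-0.036, -0.986, 0.163); φ = arcsin(p_z) ≈ 9.35°, λ = atan2(p_y, p_x) ≈ -92.07°.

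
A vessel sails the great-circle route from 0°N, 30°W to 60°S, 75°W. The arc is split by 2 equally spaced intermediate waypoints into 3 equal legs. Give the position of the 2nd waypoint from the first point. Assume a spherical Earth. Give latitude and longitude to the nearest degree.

From cos δ = sin φ₁ sin φ₂ + cos φ₁ cos φ₂ cos Δλ, the central angle is δ ≈ 1.209 rad (69.3°).
Interpolate at f = 2/3 with slerp weights a = sin((1−f)δ)/sin δ ≈ 0.419, b = sin(fδ)/sin δ ≈ 0.772.
p = a·p₁ + b·p₂ ≈ (0.463, -0.582, -0.668); φ = arcsin(p_z) ≈ -41.93°, λ = atan2(p_y, p_x) ≈ -51.51°.

≈ 42°S, 52°W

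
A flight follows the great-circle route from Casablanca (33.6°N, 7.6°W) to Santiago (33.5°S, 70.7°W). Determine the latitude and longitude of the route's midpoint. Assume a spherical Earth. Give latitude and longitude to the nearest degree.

≈ (0°N, 39°W)

From cos δ = sin φ₁ sin φ₂ + cos φ₁ cos φ₂ cos Δλ, the central angle is δ ≈ 1.562 rad (89.5°).
Interpolate at f = 1/2 with slerp weights a = sin((1−f)δ)/sin δ ≈ 0.704, b = sin(fδ)/sin δ ≈ 0.704.
p = a·p₁ + b·p₂ ≈ (0.775, -0.632, 0.001); φ = arcsin(p_z) ≈ 0.06°, λ = atan2(p_y, p_x) ≈ -39.17°.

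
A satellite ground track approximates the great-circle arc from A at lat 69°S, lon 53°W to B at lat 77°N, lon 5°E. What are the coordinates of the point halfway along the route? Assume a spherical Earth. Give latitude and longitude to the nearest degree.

≈ lat 5°N, lon 31°W

From cos δ = sin φ₁ sin φ₂ + cos φ₁ cos φ₂ cos Δλ, the central angle is δ ≈ 2.620 rad (150.1°).
Interpolate at f = 1/2 with slerp weights a = sin((1−f)δ)/sin δ ≈ 1.938, b = sin(fδ)/sin δ ≈ 1.938.
p = a·p₁ + b·p₂ ≈ (0.852, -0.517, 0.079); φ = arcsin(p_z) ≈ 4.53°, λ = atan2(p_y, p_x) ≈ -31.23°.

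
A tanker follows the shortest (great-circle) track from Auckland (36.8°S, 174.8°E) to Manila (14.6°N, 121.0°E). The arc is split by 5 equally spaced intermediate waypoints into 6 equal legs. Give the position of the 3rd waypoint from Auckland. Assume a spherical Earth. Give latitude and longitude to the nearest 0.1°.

≈ (12.4°S, 145.2°E)

Convert each endpoint to a unit vector on the sphere (x = cos φ cos λ, y = cos φ sin λ, z = sin φ).
The central angle between the endpoints is δ = arccos(p₁·p₂) ≈ 1.259 rad (72.1°).
Interpolate at f = 3/6 with slerp weights a = sin((1−f)δ)/sin δ ≈ 0.619, b = sin(fδ)/sin δ ≈ 0.619.
p = a·p₁ + b·p₂ ≈ (-0.802, 0.558, -0.215); φ = arcsin(p_z) ≈ -12.39°, λ = atan2(p_y, p_x) ≈ 145.16°.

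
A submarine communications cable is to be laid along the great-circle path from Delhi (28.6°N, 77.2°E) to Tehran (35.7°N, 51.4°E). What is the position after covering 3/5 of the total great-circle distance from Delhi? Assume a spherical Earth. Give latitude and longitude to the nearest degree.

Convert each endpoint to a unit vector on the sphere (x = cos φ cos λ, y = cos φ sin λ, z = sin φ).
The central angle between the endpoints is δ = arccos(p₁·p₂) ≈ 0.399 rad (22.9°).
Interpolate at f = 3/5 with slerp weights a = sin((1−f)δ)/sin δ ≈ 0.409, b = sin(fδ)/sin δ ≈ 0.610.
p = a·p₁ + b·p₂ ≈ (0.389, 0.738, 0.552); φ = arcsin(p_z) ≈ 33.51°, λ = atan2(p_y, p_x) ≈ 62.21°.

≈ 34°N, 62°E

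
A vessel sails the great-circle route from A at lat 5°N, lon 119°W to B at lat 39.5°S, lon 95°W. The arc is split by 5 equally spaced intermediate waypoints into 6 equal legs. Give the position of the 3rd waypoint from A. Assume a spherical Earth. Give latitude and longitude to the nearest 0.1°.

≈ lat 17.6°S, lon 108.5°W

From cos δ = sin φ₁ sin φ₂ + cos φ₁ cos φ₂ cos Δλ, the central angle is δ ≈ 0.867 rad (49.7°).
Interpolate at f = 3/6 with slerp weights a = sin((1−f)δ)/sin δ ≈ 0.551, b = sin(fδ)/sin δ ≈ 0.551.
p = a·p₁ + b·p₂ ≈ (-0.303, -0.904, -0.302); φ = arcsin(p_z) ≈ -17.61°, λ = atan2(p_y, p_x) ≈ -108.55°.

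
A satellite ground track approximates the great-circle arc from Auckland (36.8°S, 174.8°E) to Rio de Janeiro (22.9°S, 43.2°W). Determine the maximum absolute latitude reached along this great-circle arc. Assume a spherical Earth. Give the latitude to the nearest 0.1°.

≈ 61.0°S

The great circle lies in the plane with unit normal n̂ = (p₁ × p₂)/|p₁ × p₂|.
Here n̂_z ≈ +0.484; the vertex latitude is φ_max = arccos|n̂_z| ≈ 61.0°.
Check via Clairaut: cos φ_max = |cos φ₁| · sin C = cos(36.8°)·sin(142.8°) ≈ 0.484, again giving ≈ 61.0°.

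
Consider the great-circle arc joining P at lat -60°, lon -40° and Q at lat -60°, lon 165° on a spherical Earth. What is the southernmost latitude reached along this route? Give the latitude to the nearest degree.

≈ -83°

The great circle lies in the plane with unit normal n̂ = (p₁ × p₂)/|p₁ × p₂|.
Here n̂_z ≈ -0.124; the vertex latitude is φ_max = arccos|n̂_z| ≈ 82.9°.
Check via Clairaut: cos φ_max = |cos φ₁| · sin C = cos(60.0°)·sin(165.6°) ≈ 0.124, again giving ≈ 82.9°.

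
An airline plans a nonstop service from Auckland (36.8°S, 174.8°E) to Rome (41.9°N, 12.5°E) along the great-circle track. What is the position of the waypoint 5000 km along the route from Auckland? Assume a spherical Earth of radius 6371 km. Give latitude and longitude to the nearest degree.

≈ 10°S, 135°E

From cos δ = sin φ₁ sin φ₂ + cos φ₁ cos φ₂ cos Δλ, the central angle is δ ≈ 2.887 rad (165.4°). The total great-circle distance is δ·R ≈ 2.887 × 6371 ≈ 18395 km, so the target fraction is f = 5000/18395 ≈ 0.272.
Interpolate at f ≈ 0.272 with slerp weights a = sin((1−f)δ)/sin δ ≈ 3.426, b = sin(fδ)/sin δ ≈ 2.809.
p = a·p₁ + b·p₂ ≈ (-0.691, 0.701, -0.176); φ = arcsin(p_z) ≈ -10.16°, λ = atan2(p_y, p_x) ≈ 134.58°.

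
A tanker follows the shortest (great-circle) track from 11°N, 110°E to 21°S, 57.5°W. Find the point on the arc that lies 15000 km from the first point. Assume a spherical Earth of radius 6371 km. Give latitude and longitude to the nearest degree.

≈ 36°S, 29°W

Convert each endpoint to a unit vector on the sphere (x = cos φ cos λ, y = cos φ sin λ, z = sin φ).
The central angle between the endpoints is δ = arccos(p₁·p₂) ≈ 2.869 rad (164.4°). The total great-circle distance is δ·R ≈ 2.869 × 6371 ≈ 18279 km, so the target fraction is f = 15000/18279 ≈ 0.821.
Interpolate at f ≈ 0.821 with slerp weights a = sin((1−f)δ)/sin δ ≈ 1.828, b = sin(fδ)/sin δ ≈ 2.631.
p = a·p₁ + b·p₂ ≈ (0.706, -0.385, -0.594); φ = arcsin(p_z) ≈ -36.45°, λ = atan2(p_y, p_x) ≈ -28.62°.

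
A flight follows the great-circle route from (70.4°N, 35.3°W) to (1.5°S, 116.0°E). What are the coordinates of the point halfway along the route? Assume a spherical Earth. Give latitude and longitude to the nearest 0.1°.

Convert each endpoint to a unit vector on the sphere (x = cos φ cos λ, y = cos φ sin λ, z = sin φ).
The central angle between the endpoints is δ = arccos(p₁·p₂) ≈ 1.895 rad (108.6°).
Interpolate at f = 1/2 with slerp weights a = sin((1−f)δ)/sin δ ≈ 0.857, b = sin(fδ)/sin δ ≈ 0.857.
p = a·p₁ + b·p₂ ≈ (-0.141, 0.604, 0.785); φ = arcsin(p_z) ≈ 51.69°, λ = atan2(p_y, p_x) ≈ 103.14°.

≈ (51.7°N, 103.1°E)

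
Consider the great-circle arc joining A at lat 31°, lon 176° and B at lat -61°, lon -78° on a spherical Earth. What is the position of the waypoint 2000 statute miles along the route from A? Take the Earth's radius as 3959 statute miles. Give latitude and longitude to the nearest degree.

Write both endpoints as unit vectors p₁, p₂ with components (cos φ cos λ, cos φ sin λ, sin φ).
The central angle between the endpoints is δ = arccos(p₁·p₂) ≈ 2.171 rad (124.4°). The total great-circle distance is δ·R ≈ 2.171 × 3959 ≈ 8596 mi, so the target fraction is f = 2000/8596 ≈ 0.233.
Interpolate at f ≈ 0.233 with slerp weights a = sin((1−f)δ)/sin δ ≈ 1.206, b = sin(fδ)/sin δ ≈ 0.587.
p = a·p₁ + b·p₂ ≈ (-0.973, -0.206, 0.108); φ = arcsin(p_z) ≈ 6.22°, λ = atan2(p_y, p_x) ≈ -168.04°.

≈ lat 6°, lon -168°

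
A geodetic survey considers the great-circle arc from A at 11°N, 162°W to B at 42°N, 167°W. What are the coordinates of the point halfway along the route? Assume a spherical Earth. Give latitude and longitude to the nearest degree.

The haversine formula gives a central angle δ ≈ 0.546 rad (31.3°) between the endpoints.
Interpolate at f = 1/2 with slerp weights a = sin((1−f)δ)/sin δ ≈ 0.519, b = sin(fδ)/sin δ ≈ 0.519.
p = a·p₁ + b·p₂ ≈ (-0.861, -0.244, 0.447); φ = arcsin(p_z) ≈ 26.52°, λ = atan2(p_y, p_x) ≈ -164.15°.

≈ 27°N, 164°W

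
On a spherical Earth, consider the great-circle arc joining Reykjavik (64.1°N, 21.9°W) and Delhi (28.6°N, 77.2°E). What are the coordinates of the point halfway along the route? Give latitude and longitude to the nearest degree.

≈ (56°N, 49°E)

Write both endpoints as unit vectors p₁, p₂ with components (cos φ cos λ, cos φ sin λ, sin φ).
The central angle between the endpoints is δ = arccos(p₁·p₂) ≈ 1.192 rad (68.3°).
Interpolate at f = 1/2 with slerp weights a = sin((1−f)δ)/sin δ ≈ 0.604, b = sin(fδ)/sin δ ≈ 0.604.
p = a·p₁ + b·p₂ ≈ (0.362, 0.419, 0.833); φ = arcsin(p_z) ≈ 56.37°, λ = atan2(p_y, p_x) ≈ 49.13°.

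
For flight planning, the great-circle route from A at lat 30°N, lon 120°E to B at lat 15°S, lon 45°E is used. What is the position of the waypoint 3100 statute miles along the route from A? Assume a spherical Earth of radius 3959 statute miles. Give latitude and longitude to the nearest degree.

The haversine formula gives a central angle δ ≈ 1.484 rad (85.0°) between the endpoints. The total great-circle distance is δ·R ≈ 1.484 × 3959 ≈ 5874 mi, so the target fraction is f = 3100/5874 ≈ 0.528.
Interpolate at f ≈ 0.528 with slerp weights a = sin((1−f)δ)/sin δ ≈ 0.647, b = sin(fδ)/sin δ ≈ 0.708.
p = a·p₁ + b·p₂ ≈ (0.203, 0.969, 0.140); φ = arcsin(p_z) ≈ 8.06°, λ = atan2(p_y, p_x) ≈ 78.14°.

≈ lat 8°N, lon 78°E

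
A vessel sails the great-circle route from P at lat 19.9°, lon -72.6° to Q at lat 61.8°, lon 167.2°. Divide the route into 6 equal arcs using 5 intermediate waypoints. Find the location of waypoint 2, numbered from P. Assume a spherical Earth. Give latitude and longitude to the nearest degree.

Write both endpoints as unit vectors p₁, p₂ with components (cos φ cos λ, cos φ sin λ, sin φ).
The central angle between the endpoints is δ = arccos(p₁·p₂) ≈ 1.494 rad (85.6°).
Interpolate at f = 2/6 with slerp weights a = sin((1−f)δ)/sin δ ≈ 0.842, b = sin(fδ)/sin δ ≈ 0.479.
p = a·p₁ + b·p₂ ≈ (0.016, -0.705, 0.709); φ = arcsin(p_z) ≈ 45.14°, λ = atan2(p_y, p_x) ≈ -88.71°.

≈ lat 45°, lon -89°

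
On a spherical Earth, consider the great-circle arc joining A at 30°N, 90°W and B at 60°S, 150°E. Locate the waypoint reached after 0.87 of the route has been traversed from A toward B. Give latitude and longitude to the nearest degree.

From cos δ = sin φ₁ sin φ₂ + cos φ₁ cos φ₂ cos Δλ, the central angle is δ ≈ 2.278 rad (130.5°).
Interpolate at f = 0.87 with slerp weights a = sin((1−f)δ)/sin δ ≈ 0.384, b = sin(fδ)/sin δ ≈ 1.206.
p = a·p₁ + b·p₂ ≈ (-0.522, -0.031, -0.852); φ = arcsin(p_z) ≈ -58.47°, λ = atan2(p_y, p_x) ≈ -176.61°.

≈ 58°S, 177°W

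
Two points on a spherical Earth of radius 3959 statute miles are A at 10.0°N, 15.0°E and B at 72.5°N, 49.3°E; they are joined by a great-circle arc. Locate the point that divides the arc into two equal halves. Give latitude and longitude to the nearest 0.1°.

≈ 42.2°N, 22.8°E

Convert each endpoint to a unit vector on the sphere (x = cos φ cos λ, y = cos φ sin λ, z = sin φ).
The central angle between the endpoints is δ = arccos(p₁·p₂) ≈ 1.148 rad (65.8°).
Interpolate at f = 1/2 with slerp weights a = sin((1−f)δ)/sin δ ≈ 0.595, b = sin(fδ)/sin δ ≈ 0.595.
p = a·p₁ + b·p₂ ≈ (0.683, 0.288, 0.671); φ = arcsin(p_z) ≈ 42.17°, λ = atan2(p_y, p_x) ≈ 22.82°.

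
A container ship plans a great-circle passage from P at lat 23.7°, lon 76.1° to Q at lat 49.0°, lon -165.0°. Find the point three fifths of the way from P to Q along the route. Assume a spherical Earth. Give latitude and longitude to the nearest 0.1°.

≈ lat 57.3°, lon 134.9°

Convert each endpoint to a unit vector on the sphere (x = cos φ cos λ, y = cos φ sin λ, z = sin φ).
The central angle between the endpoints is δ = arccos(p₁·p₂) ≈ 1.558 rad (89.3°).
Interpolate at f = 3/5 with slerp weights a = sin((1−f)δ)/sin δ ≈ 0.584, b = sin(fδ)/sin δ ≈ 0.804.
p = a·p₁ + b·p₂ ≈ (-0.381, 0.382, 0.842); φ = arcsin(p_z) ≈ 57.32°, λ = atan2(p_y, p_x) ≈ 134.95°.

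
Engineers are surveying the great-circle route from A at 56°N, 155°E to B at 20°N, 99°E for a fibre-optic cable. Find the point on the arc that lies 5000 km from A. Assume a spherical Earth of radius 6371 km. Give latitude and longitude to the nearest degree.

≈ 28°N, 105°E

Write both endpoints as unit vectors p₁, p₂ with components (cos φ cos λ, cos φ sin λ, sin φ).
The central angle between the endpoints is δ = arccos(p₁·p₂) ≈ 0.955 rad (54.7°). The total great-circle distance is δ·R ≈ 0.955 × 6371 ≈ 6086 km, so the target fraction is f = 5000/6086 ≈ 0.822.
Interpolate at f ≈ 0.822 with slerp weights a = sin((1−f)δ)/sin δ ≈ 0.208, b = sin(fδ)/sin δ ≈ 0.866.
p = a·p₁ + b·p₂ ≈ (-0.233, 0.852, 0.468); φ = arcsin(p_z) ≈ 27.92°, λ = atan2(p_y, p_x) ≈ 105.26°.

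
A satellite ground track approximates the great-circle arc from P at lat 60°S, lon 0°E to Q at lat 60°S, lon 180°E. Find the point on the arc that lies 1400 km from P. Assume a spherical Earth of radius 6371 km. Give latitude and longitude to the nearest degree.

The haversine formula gives a central angle δ ≈ 1.047 rad (60.0°) between the endpoints. The total great-circle distance is δ·R ≈ 1.047 × 6371 ≈ 6672 km, so the target fraction is f = 1400/6672 ≈ 0.210.
Interpolate at f ≈ 0.210 with slerp weights a = sin((1−f)δ)/sin δ ≈ 0.850, b = sin(fδ)/sin δ ≈ 0.252.
p = a·p₁ + b·p₂ ≈ (0.299, -0.000, -0.954); φ = arcsin(p_z) ≈ -72.59°, λ = atan2(p_y, p_x) ≈ -0.00°.

≈ lat 73°S, lon 0°E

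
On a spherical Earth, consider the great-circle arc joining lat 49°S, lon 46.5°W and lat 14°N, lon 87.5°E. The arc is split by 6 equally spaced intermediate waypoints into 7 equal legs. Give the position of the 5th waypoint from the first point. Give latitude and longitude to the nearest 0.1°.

The haversine formula gives a central angle δ ≈ 2.246 rad (128.7°) between the endpoints.
Interpolate at f = 5/7 with slerp weights a = sin((1−f)δ)/sin δ ≈ 0.767, b = sin(fδ)/sin δ ≈ 1.280.
p = a·p₁ + b·p₂ ≈ (0.400, 0.876, -0.269); φ = arcsin(p_z) ≈ -15.59°, λ = atan2(p_y, p_x) ≈ 65.44°.

≈ lat 15.6°S, lon 65.4°E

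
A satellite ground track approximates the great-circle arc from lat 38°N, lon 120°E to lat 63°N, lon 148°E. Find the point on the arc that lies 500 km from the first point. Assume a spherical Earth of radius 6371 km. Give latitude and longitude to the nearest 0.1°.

Convert each endpoint to a unit vector on the sphere (x = cos φ cos λ, y = cos φ sin λ, z = sin φ).
The central angle between the endpoints is δ = arccos(p₁·p₂) ≈ 0.527 rad (30.2°). The total great-circle distance is δ·R ≈ 0.527 × 6371 ≈ 3356 km, so the target fraction is f = 500/3356 ≈ 0.149.
Interpolate at f ≈ 0.149 with slerp weights a = sin((1−f)δ)/sin δ ≈ 0.862, b = sin(fδ)/sin δ ≈ 0.156.
p = a·p₁ + b·p₂ ≈ (-0.400, 0.626, 0.670); φ = arcsin(p_z) ≈ 42.05°, λ = atan2(p_y, p_x) ≈ 122.57°.

≈ lat 42.0°N, lon 122.6°E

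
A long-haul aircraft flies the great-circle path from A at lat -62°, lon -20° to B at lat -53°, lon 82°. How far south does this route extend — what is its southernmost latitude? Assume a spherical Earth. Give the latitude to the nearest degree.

The great circle lies in the plane with unit normal n̂ = (p₁ × p₂)/|p₁ × p₂|.
Here n̂_z ≈ +0.362; the vertex latitude is φ_max = arccos|n̂_z| ≈ 68.8°.

≈ -69°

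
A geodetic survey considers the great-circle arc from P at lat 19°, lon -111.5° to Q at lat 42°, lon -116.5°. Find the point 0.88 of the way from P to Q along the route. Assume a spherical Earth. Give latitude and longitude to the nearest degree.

Write both endpoints as unit vectors p₁, p₂ with components (cos φ cos λ, cos φ sin λ, sin φ).
The central angle between the endpoints is δ = arccos(p₁·p₂) ≈ 0.408 rad (23.4°).
Interpolate at f = 0.88 with slerp weights a = sin((1−f)δ)/sin δ ≈ 0.123, b = sin(fδ)/sin δ ≈ 0.886.
p = a·p₁ + b·p₂ ≈ (-0.336, -0.697, 0.633); φ = arcsin(p_z) ≈ 39.25°, λ = atan2(p_y, p_x) ≈ -115.75°.

≈ lat 39°, lon -116°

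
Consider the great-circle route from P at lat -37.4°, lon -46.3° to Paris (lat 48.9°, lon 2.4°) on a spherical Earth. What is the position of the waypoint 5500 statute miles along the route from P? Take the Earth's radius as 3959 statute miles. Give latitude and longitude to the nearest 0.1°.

The haversine formula gives a central angle δ ≈ 1.684 rad (96.5°) between the endpoints. The total great-circle distance is δ·R ≈ 1.684 × 3959 ≈ 6667 mi, so the target fraction is f = 5500/6667 ≈ 0.825.
Interpolate at f ≈ 0.825 with slerp weights a = sin((1−f)δ)/sin δ ≈ 0.292, b = sin(fδ)/sin δ ≈ 0.990.
p = a·p₁ + b·p₂ ≈ (0.811, -0.141, 0.568); φ = arcsin(p_z) ≈ 34.63°, λ = atan2(p_y, p_x) ≈ -9.85°.

≈ lat 34.6°, lon -9.8°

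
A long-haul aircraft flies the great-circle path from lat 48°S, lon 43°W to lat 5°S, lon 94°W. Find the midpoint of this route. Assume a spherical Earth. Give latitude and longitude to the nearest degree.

From cos δ = sin φ₁ sin φ₂ + cos φ₁ cos φ₂ cos Δλ, the central angle is δ ≈ 1.065 rad (61.0°).
Interpolate at f = 1/2 with slerp weights a = sin((1−f)δ)/sin δ ≈ 0.580, b = sin(fδ)/sin δ ≈ 0.580.
p = a·p₁ + b·p₂ ≈ (0.244, -0.842, -0.482); φ = arcsin(p_z) ≈ -28.81°, λ = atan2(p_y, p_x) ≈ -73.85°.

≈ lat 29°S, lon 74°W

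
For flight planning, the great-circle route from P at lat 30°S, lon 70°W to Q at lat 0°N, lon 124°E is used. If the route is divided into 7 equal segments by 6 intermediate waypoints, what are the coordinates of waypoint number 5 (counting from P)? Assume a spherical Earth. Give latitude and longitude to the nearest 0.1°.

≈ lat 38.2°S, lon 143.2°E

Convert each endpoint to a unit vector on the sphere (x = cos φ cos λ, y = cos φ sin λ, z = sin φ).
The central angle between the endpoints is δ = arccos(p₁·p₂) ≈ 2.569 rad (147.2°).
Interpolate at f = 5/7 with slerp weights a = sin((1−f)δ)/sin δ ≈ 1.235, b = sin(fδ)/sin δ ≈ 1.781.
p = a·p₁ + b·p₂ ≈ (-0.630, 0.471, -0.618); φ = arcsin(p_z) ≈ -38.15°, λ = atan2(p_y, p_x) ≈ 143.22°.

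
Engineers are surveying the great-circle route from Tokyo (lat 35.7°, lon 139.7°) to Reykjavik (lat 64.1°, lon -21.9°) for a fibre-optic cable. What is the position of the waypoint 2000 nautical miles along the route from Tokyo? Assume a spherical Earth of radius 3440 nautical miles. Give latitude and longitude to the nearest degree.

≈ lat 68°, lon 128°

From cos δ = sin φ₁ sin φ₂ + cos φ₁ cos φ₂ cos Δλ, the central angle is δ ≈ 1.381 rad (79.1°). The total great-circle distance is δ·R ≈ 1.381 × 3440 ≈ 4752 nmi, so the target fraction is f = 2000/4752 ≈ 0.421.
Interpolate at f ≈ 0.421 with slerp weights a = sin((1−f)δ)/sin δ ≈ 0.730, b = sin(fδ)/sin δ ≈ 0.559.
p = a·p₁ + b·p₂ ≈ (-0.226, 0.293, 0.929); φ = arcsin(p_z) ≈ 68.32°, λ = atan2(p_y, p_x) ≈ 127.66°.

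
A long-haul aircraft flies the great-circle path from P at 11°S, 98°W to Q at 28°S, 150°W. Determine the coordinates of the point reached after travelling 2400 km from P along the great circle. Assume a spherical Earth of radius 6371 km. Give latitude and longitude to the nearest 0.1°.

From cos δ = sin φ₁ sin φ₂ + cos φ₁ cos φ₂ cos Δλ, the central angle is δ ≈ 0.898 rad (51.5°). The total great-circle distance is δ·R ≈ 0.898 × 6371 ≈ 5721 km, so the target fraction is f = 2400/5721 ≈ 0.420.
Interpolate at f ≈ 0.420 with slerp weights a = sin((1−f)δ)/sin δ ≈ 0.637, b = sin(fδ)/sin δ ≈ 0.470.
p = a·p₁ + b·p₂ ≈ (-0.447, -0.827, -0.342); φ = arcsin(p_z) ≈ -20.02°, λ = atan2(p_y, p_x) ≈ -118.38°.

≈ 20.0°S, 118.4°W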